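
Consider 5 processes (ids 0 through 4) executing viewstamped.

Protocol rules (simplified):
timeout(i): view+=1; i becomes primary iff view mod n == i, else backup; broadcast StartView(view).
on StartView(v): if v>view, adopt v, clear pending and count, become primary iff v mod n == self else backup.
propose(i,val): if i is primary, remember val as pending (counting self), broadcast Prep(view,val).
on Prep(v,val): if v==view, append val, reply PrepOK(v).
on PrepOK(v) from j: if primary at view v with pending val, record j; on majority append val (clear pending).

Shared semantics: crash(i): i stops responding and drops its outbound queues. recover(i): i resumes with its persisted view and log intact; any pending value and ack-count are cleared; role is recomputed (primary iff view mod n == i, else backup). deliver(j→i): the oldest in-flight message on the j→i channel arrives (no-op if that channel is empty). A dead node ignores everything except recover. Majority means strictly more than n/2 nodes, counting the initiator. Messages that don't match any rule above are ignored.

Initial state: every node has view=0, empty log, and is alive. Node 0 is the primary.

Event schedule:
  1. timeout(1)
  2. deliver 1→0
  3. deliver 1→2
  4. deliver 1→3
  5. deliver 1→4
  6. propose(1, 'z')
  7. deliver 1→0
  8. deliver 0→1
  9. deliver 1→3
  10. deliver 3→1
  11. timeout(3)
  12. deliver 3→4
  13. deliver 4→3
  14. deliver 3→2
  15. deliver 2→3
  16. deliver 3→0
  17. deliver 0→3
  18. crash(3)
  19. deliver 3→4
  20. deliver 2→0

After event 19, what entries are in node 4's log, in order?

step 1 timeout(1): 1={prim,v=1,log=-}
step 2 deliver 1→0: 0={back,v=1,log=-}
step 3 deliver 1→2: 2={back,v=1,log=-}
step 4 deliver 1→3: 3={back,v=1,log=-}
step 5 deliver 1→4: 4={back,v=1,log=-}
step 6 propose(1,'z'): —
step 7 deliver 1→0: 0={back,v=1,log=z}
step 8 deliver 0→1: —
step 9 deliver 1→3: 3={back,v=1,log=z}
step 10 deliver 3→1: 1={prim,v=1,log=z}
step 11 timeout(3): 3={back,v=2,log=z}
step 12 deliver 3→4: 4={back,v=2,log=-}
step 13 deliver 4→3: —
step 14 deliver 3→2: 2={prim,v=2,log=-}
step 15 deliver 2→3: —
step 16 deliver 3→0: 0={back,v=2,log=z}
step 17 deliver 0→3: —
step 18 crash(3): 3={✗back,v=2,log=z}
step 19 deliver 3→4: —

empty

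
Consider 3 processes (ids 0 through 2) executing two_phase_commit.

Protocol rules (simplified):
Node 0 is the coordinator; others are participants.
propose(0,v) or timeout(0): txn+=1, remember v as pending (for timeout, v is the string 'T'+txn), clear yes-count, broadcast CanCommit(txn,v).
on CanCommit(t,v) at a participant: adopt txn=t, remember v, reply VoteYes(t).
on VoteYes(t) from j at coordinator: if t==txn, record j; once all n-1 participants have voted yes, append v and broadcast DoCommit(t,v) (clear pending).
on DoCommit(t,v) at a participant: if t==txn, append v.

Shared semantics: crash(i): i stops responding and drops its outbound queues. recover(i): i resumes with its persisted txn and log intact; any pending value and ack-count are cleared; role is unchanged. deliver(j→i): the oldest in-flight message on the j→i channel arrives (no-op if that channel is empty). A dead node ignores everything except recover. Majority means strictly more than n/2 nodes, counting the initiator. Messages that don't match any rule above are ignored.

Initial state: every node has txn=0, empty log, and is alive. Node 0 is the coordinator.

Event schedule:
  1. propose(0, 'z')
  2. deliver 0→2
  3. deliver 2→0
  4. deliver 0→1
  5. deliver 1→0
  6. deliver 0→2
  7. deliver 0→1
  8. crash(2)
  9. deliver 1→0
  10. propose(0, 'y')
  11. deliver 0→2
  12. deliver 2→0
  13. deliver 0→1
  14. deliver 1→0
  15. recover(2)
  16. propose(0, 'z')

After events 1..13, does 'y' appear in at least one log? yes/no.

no

e1 propose(0,'z'): 0[coor,t=1,-]
e2 deliver 0→2: 2[part,t=1,-]
e3 deliver 2→0: ·
e4 deliver 0→1: 1[part,t=1,-]
e5 deliver 1→0: 0[coor,t=1,z]
e6 deliver 0→2: 2[part,t=1,z]
e7 deliver 0→1: 1[part,t=1,z]
e8 crash(2): 2[✗part,t=1,z]
e9 deliver 1→0: ·
e10 propose(0,'y'): 0[coor,t=2,z]
e11 deliver 0→2: ·
e12 deliver 2→0: ·
e13 deliver 0→1: 1[part,t=2,z]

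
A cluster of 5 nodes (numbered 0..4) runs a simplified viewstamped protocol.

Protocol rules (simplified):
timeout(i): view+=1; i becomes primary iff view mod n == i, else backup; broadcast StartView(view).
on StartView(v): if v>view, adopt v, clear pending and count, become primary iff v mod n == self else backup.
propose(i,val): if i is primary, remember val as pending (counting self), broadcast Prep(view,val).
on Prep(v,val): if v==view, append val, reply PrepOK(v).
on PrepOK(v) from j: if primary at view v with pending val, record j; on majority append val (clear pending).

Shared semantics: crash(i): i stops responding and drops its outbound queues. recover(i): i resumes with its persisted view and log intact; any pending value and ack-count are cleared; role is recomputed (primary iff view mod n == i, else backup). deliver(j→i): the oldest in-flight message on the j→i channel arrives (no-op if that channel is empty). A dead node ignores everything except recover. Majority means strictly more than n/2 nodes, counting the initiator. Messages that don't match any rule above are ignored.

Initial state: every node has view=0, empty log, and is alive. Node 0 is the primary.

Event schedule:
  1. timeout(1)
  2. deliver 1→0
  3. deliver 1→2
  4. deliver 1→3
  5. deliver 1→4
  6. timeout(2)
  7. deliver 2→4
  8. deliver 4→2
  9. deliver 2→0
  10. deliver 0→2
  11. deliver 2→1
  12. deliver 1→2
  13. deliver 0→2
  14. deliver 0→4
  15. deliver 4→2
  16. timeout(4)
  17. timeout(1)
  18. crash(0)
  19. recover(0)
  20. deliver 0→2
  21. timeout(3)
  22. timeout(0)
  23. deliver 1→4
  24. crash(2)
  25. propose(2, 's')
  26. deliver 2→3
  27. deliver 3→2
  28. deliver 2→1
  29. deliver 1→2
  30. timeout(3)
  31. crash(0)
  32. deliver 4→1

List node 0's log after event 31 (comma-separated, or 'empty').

e1 timeout(1): 1[prim,v=1,-]
e2 deliver 1→0: 0[back,v=1,-]
e3 deliver 1→2: 2[back,v=1,-]
e4 deliver 1→3: 3[back,v=1,-]
e5 deliver 1→4: 4[back,v=1,-]
e6 timeout(2): 2[prim,v=2,-]
e7 deliver 2→4: 4[back,v=2,-]
e8 deliver 4→2: ·
e9 deliver 2→0: 0[back,v=2,-]
e10 deliver 0→2: ·
e11 deliver 2→1: 1[back,v=2,-]
e12 deliver 1→2: ·
e13 deliver 0→2: ·
e14 deliver 0→4: ·
e15 deliver 4→2: ·
e16 timeout(4): 4[back,v=3,-]
e17 timeout(1): 1[back,v=3,-]
e18 crash(0): 0[✗back,v=2,-]
e19 recover(0): 0[back,v=2,-]
e20 deliver 0→2: ·
e21 timeout(3): 3[back,v=2,-]
e22 timeout(0): 0[back,v=3,-]
e23 deliver 1→4: ·
e24 crash(2): 2[✗prim,v=2,-]
e25 propose(2,'s'): ·
e26 deliver 2→3: ·
e27 deliver 3→2: ·
e28 deliver 2→1: ·
e29 deliver 1→2: ·
e30 timeout(3): 3[prim,v=3,-]
e31 crash(0): 0[✗back,v=3,-]

empty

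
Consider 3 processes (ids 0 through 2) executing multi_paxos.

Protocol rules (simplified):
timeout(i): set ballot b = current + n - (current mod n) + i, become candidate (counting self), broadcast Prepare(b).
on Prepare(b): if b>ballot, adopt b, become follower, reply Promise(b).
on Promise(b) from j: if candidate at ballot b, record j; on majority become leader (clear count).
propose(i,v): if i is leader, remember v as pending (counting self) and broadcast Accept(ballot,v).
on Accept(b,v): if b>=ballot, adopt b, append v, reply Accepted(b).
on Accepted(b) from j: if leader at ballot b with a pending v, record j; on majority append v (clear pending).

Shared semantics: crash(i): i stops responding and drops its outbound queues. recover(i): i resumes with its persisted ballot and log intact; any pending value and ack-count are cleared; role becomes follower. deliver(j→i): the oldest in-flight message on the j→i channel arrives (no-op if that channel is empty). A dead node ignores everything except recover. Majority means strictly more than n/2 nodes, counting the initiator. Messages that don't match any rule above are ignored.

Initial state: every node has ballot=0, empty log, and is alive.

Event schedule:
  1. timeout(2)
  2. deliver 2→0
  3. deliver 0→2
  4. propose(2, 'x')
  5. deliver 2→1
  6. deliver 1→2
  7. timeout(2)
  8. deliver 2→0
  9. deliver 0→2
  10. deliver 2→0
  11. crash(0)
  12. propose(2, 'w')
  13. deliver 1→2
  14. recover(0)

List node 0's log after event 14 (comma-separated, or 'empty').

x

1. timeout(2):  <2:cand b5 ->
2. deliver 2→0:  <0:foll b5 ->
3. deliver 0→2:  <2:lead b5 ->
4. propose(2,'x'):  nop
5. deliver 2→1:  <1:foll b5 ->
6. deliver 1→2:  nop
7. timeout(2):  <2:cand b8 ->
8. deliver 2→0:  <0:foll b5 x>
9. deliver 0→2:  nop
10. deliver 2→0:  <0:foll b8 x>
11. crash(0):  <0:✗foll b8 x>
12. propose(2,'w'):  nop
13. deliver 1→2:  nop
14. recover(0):  <0:foll b8 x>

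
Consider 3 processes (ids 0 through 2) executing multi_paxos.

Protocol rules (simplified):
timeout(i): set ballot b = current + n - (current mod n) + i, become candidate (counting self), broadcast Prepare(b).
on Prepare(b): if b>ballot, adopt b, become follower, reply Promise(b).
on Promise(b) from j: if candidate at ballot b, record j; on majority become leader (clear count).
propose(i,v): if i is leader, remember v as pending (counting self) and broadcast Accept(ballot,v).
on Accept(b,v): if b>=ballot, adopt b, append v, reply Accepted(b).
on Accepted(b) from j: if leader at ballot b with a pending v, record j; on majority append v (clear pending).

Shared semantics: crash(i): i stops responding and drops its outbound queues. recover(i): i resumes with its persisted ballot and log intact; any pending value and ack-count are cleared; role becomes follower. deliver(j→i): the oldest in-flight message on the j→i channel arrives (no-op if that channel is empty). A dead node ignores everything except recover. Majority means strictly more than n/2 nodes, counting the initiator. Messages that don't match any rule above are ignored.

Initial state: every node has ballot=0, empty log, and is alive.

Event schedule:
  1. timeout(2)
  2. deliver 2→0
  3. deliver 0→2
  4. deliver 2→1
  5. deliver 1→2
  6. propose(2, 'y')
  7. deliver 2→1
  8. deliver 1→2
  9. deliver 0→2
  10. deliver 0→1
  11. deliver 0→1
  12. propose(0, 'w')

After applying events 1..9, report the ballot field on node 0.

5

step 1 timeout(2): 2={cand,b=5,log=-}
step 2 deliver 2→0: 0={foll,b=5,log=-}
step 3 deliver 0→2: 2={lead,b=5,log=-}
step 4 deliver 2→1: 1={foll,b=5,log=-}
step 5 deliver 1→2: —
step 6 propose(2,'y'): —
step 7 deliver 2→1: 1={foll,b=5,log=y}
step 8 deliver 1→2: 2={lead,b=5,log=y}
step 9 deliver 0→2: —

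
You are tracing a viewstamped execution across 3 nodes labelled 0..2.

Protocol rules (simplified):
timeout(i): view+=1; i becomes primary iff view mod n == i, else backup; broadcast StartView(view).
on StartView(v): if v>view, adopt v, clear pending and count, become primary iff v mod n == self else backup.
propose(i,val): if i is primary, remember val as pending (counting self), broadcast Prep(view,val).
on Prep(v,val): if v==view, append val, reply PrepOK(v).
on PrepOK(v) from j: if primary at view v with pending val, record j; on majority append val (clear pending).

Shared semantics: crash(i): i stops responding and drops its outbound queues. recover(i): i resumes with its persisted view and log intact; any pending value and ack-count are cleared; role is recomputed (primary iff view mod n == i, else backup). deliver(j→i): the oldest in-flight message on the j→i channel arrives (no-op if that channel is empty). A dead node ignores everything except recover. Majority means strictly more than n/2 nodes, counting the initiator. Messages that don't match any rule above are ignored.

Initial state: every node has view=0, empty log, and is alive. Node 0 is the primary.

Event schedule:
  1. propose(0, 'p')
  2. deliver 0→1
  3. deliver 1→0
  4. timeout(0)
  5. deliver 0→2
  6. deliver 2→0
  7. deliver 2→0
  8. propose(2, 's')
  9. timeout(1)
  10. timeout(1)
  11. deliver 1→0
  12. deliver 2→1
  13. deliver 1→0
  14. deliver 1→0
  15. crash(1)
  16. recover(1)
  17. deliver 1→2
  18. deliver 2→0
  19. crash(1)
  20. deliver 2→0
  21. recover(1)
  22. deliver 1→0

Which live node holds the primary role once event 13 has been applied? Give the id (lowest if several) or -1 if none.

-1

e1 propose(0,'p'): ·
e2 deliver 0→1: 1[back,v=0,p]
e3 deliver 1→0: 0[prim,v=0,p]
e4 timeout(0): 0[back,v=1,p]
e5 deliver 0→2: 2[back,v=0,p]
e6 deliver 2→0: ·
e7 deliver 2→0: ·
e8 propose(2,'s'): ·
e9 timeout(1): 1[prim,v=1,p]
e10 timeout(1): 1[back,v=2,p]
e11 deliver 1→0: ·
e12 deliver 2→1: ·
e13 deliver 1→0: 0[back,v=2,p]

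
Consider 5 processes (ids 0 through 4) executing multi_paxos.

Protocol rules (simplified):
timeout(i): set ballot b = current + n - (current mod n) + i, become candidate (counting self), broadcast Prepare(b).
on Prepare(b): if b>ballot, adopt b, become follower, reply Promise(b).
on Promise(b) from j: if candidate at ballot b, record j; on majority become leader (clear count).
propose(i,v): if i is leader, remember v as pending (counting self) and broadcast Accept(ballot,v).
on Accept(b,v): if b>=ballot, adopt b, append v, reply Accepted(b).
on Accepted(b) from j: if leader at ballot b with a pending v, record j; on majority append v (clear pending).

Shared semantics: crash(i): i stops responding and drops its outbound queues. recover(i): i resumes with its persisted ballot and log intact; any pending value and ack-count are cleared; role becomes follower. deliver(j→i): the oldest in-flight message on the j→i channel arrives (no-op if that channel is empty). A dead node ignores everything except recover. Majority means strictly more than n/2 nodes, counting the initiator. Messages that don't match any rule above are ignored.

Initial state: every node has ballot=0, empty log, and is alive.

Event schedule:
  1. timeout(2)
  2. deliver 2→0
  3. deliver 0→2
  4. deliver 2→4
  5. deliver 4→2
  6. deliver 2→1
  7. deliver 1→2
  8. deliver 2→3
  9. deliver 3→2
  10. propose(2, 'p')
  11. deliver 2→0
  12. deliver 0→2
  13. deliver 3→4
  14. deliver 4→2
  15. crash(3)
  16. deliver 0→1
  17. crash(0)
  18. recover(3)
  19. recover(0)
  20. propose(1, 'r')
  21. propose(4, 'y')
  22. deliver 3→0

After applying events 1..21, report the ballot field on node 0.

7

after 1 — timeout(2): n2:cand/b7/[-]
after 2 — deliver 2→0: n0:foll/b7/[-]
after 3 — deliver 0→2: ·
after 4 — deliver 2→4: n4:foll/b7/[-]
after 5 — deliver 4→2: n2:lead/b7/[-]
after 6 — deliver 2→1: n1:foll/b7/[-]
after 7 — deliver 1→2: ·
after 8 — deliver 2→3: n3:foll/b7/[-]
after 9 — deliver 3→2: ·
after 10 — propose(2,'p'): ·
after 11 — deliver 2→0: n0:foll/b7/[p]
after 12 — deliver 0→2: ·
after 13 — deliver 3→4: ·
after 14 — deliver 4→2: ·
after 15 — crash(3): n3:✗foll/b7/[-]
after 16 — deliver 0→1: ·
after 17 — crash(0): n0:✗foll/b7/[p]
after 18 — recover(3): n3:foll/b7/[-]
after 19 — recover(0): n0:foll/b7/[p]
after 20 — propose(1,'r'): ·
after 21 — propose(4,'y'): ·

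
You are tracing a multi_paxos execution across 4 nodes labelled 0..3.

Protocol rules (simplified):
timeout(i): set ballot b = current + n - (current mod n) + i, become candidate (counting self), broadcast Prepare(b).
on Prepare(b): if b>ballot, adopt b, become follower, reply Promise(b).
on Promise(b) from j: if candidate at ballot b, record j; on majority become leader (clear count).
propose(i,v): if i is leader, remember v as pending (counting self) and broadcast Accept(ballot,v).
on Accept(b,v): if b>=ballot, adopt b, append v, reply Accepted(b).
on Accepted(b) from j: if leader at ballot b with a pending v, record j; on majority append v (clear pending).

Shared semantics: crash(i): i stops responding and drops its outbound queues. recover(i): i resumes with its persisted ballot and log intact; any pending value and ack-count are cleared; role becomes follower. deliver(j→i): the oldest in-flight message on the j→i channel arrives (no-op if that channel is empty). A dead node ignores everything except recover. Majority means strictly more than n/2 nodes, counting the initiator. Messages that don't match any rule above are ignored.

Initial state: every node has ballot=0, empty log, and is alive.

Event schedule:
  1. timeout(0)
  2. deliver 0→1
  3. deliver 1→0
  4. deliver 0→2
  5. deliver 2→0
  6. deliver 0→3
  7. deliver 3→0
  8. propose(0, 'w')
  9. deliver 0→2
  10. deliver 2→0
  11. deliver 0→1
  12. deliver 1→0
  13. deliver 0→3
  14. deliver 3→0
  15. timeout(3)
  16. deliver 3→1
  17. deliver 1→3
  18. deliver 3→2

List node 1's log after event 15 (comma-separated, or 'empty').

[1] timeout(0) → N0(cand b4 [-])
[2] deliver 0→1 → N1(foll b4 [-])
[3] deliver 1→0 → ∅
[4] deliver 0→2 → N2(foll b4 [-])
[5] deliver 2→0 → N0(lead b4 [-])
[6] deliver 0→3 → N3(foll b4 [-])
[7] deliver 3→0 → ∅
[8] propose(0,'w') → ∅
[9] deliver 0→2 → N2(foll b4 [w])
[10] deliver 2→0 → ∅
[11] deliver 0→1 → N1(foll b4 [w])
[12] deliver 1→0 → N0(lead b4 [w])
[13] deliver 0→3 → N3(foll b4 [w])
[14] deliver 3→0 → ∅
[15] timeout(3) → N3(cand b11 [w])

w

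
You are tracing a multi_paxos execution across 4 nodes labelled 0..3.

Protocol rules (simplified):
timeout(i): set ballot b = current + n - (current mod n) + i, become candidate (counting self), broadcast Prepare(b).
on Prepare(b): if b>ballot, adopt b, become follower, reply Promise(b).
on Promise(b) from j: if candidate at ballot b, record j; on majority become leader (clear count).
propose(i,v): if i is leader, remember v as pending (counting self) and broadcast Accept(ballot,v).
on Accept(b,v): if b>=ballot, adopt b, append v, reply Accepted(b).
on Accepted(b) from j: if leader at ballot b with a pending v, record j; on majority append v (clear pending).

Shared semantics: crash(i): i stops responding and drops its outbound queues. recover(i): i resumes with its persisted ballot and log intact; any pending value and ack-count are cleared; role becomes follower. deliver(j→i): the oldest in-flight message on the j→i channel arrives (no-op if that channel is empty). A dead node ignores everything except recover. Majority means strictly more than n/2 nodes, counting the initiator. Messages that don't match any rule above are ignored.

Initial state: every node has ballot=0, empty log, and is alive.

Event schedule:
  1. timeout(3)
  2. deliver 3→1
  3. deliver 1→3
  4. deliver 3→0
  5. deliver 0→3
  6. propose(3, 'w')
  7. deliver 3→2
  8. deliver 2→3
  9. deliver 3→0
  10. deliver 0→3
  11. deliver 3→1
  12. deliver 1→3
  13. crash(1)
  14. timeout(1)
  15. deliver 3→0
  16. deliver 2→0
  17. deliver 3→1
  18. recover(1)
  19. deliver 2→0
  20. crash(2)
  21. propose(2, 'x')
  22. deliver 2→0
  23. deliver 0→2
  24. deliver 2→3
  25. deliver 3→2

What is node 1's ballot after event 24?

step 1 timeout(3): 3={cand,b=7,log=-}
step 2 deliver 3→1: 1={foll,b=7,log=-}
step 3 deliver 1→3: —
step 4 deliver 3→0: 0={foll,b=7,log=-}
step 5 deliver 0→3: 3={lead,b=7,log=-}
step 6 propose(3,'w'): —
step 7 deliver 3→2: 2={foll,b=7,log=-}
step 8 deliver 2→3: —
step 9 deliver 3→0: 0={foll,b=7,log=w}
step 10 deliver 0→3: —
step 11 deliver 3→1: 1={foll,b=7,log=w}
step 12 deliver 1→3: 3={lead,b=7,log=w}
step 13 crash(1): 1={✗foll,b=7,log=w}
step 14 timeout(1): —
step 15 deliver 3→0: —
step 16 deliver 2→0: —
step 17 deliver 3→1: —
step 18 recover(1): 1={foll,b=7,log=w}
step 19 deliver 2→0: —
step 20 crash(2): 2={✗foll,b=7,log=-}
step 21 propose(2,'x'): —
step 22 deliver 2→0: —
step 23 deliver 0→2: —
step 24 deliver 2→3: —

7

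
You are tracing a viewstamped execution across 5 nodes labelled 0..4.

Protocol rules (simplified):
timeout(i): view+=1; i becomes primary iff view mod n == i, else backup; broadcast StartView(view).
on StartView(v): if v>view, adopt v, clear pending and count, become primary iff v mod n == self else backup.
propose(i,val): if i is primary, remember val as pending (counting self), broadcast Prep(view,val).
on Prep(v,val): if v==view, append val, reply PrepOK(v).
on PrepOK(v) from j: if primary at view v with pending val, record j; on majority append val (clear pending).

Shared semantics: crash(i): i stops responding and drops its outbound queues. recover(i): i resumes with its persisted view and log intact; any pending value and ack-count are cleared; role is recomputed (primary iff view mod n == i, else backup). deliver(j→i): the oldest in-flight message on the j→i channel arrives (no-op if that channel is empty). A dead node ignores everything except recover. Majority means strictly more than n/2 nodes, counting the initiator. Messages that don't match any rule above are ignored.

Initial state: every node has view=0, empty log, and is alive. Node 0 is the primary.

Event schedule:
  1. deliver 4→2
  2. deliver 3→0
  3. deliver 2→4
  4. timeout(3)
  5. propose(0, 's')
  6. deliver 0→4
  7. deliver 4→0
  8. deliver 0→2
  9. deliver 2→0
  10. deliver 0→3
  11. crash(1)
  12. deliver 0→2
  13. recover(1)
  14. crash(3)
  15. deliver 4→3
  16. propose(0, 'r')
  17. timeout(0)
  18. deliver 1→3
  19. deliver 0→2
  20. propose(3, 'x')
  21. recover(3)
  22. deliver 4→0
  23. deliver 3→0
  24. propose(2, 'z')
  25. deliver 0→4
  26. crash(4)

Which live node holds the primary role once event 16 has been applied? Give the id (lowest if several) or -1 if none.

[1] deliver 4→2 → ∅
[2] deliver 3→0 → ∅
[3] deliver 2→4 → ∅
[4] timeout(3) → N3(back v1 [-])
[5] propose(0,'s') → ∅
[6] deliver 0→4 → N4(back v0 [s])
[7] deliver 4→0 → ∅
[8] deliver 0→2 → N2(back v0 [s])
[9] deliver 2→0 → N0(prim v0 [s])
[10] deliver 0→3 → ∅
[11] crash(1) → N1(✗back v0 [-])
[12] deliver 0→2 → ∅
[13] recover(1) → N1(back v0 [-])
[14] crash(3) → N3(✗back v1 [-])
[15] deliver 4→3 → ∅
[16] propose(0,'r') → ∅

0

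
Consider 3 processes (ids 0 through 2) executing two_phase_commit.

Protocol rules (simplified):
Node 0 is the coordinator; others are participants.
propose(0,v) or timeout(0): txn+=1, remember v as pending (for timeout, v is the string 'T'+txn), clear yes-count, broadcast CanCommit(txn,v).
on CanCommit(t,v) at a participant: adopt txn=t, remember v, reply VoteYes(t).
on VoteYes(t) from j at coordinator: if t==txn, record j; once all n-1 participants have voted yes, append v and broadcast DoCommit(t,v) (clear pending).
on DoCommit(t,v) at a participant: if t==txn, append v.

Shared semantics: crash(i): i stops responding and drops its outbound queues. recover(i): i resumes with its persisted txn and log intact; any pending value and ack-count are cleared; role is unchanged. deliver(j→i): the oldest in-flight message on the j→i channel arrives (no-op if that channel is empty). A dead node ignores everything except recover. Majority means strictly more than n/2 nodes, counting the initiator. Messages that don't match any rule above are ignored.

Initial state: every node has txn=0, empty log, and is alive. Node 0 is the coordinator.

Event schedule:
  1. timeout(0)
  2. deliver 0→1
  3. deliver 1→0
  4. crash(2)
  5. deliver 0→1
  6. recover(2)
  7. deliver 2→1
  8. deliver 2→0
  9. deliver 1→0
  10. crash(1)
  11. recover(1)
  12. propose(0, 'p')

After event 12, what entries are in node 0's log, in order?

[1] timeout(0) → N0(coor t1 [-])
[2] deliver 0→1 → N1(part t1 [-])
[3] deliver 1→0 → ∅
[4] crash(2) → N2(✗part t0 [-])
[5] deliver 0→1 → ∅
[6] recover(2) → N2(part t0 [-])
[7] deliver 2→1 → ∅
[8] deliver 2→0 → ∅
[9] deliver 1→0 → ∅
[10] crash(1) → N1(✗part t1 [-])
[11] recover(1) → N1(part t1 [-])
[12] propose(0,'p') → N0(coor t2 [-])

empty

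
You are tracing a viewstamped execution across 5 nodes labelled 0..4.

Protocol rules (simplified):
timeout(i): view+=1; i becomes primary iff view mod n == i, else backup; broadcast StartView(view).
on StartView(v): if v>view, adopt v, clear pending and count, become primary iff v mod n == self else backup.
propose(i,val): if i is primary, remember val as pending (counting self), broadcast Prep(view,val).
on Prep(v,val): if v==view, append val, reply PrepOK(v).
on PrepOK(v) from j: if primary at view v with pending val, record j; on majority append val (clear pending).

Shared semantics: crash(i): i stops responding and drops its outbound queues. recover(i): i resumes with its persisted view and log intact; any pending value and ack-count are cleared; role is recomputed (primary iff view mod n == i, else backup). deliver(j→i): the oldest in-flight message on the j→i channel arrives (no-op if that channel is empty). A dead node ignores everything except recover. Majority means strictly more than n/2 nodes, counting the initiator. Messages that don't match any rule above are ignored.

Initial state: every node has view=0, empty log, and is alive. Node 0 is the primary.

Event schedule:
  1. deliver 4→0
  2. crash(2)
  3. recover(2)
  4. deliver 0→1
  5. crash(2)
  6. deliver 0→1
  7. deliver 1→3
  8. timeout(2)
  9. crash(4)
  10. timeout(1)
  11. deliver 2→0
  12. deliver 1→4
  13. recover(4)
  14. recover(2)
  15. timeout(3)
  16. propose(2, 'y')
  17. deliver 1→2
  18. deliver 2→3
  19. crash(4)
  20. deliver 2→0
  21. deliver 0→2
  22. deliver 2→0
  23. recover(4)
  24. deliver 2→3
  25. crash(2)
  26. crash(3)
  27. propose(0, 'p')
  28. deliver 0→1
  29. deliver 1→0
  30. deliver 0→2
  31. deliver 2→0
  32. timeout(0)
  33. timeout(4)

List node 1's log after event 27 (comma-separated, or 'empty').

empty

after 1 — deliver 4→0: ·
after 2 — crash(2): n2:✗back/v0/[-]
after 3 — recover(2): n2:back/v0/[-]
after 4 — deliver 0→1: ·
after 5 — crash(2): n2:✗back/v0/[-]
after 6 — deliver 0→1: ·
after 7 — deliver 1→3: ·
after 8 — timeout(2): ·
after 9 — crash(4): n4:✗back/v0/[-]
after 10 — timeout(1): n1:prim/v1/[-]
after 11 — deliver 2→0: ·
after 12 — deliver 1→4: ·
after 13 — recover(4): n4:back/v0/[-]
after 14 — recover(2): n2:back/v0/[-]
after 15 — timeout(3): n3:back/v1/[-]
after 16 — propose(2,'y'): ·
after 17 — deliver 1→2: n2:back/v1/[-]
after 18 — deliver 2→3: ·
after 19 — crash(4): n4:✗back/v0/[-]
after 20 — deliver 2→0: ·
after 21 — deliver 0→2: ·
after 22 — deliver 2→0: ·
after 23 — recover(4): n4:back/v0/[-]
after 24 — deliver 2→3: ·
after 25 — crash(2): n2:✗back/v1/[-]
after 26 — crash(3): n3:✗back/v1/[-]
after 27 — propose(0,'p'): ·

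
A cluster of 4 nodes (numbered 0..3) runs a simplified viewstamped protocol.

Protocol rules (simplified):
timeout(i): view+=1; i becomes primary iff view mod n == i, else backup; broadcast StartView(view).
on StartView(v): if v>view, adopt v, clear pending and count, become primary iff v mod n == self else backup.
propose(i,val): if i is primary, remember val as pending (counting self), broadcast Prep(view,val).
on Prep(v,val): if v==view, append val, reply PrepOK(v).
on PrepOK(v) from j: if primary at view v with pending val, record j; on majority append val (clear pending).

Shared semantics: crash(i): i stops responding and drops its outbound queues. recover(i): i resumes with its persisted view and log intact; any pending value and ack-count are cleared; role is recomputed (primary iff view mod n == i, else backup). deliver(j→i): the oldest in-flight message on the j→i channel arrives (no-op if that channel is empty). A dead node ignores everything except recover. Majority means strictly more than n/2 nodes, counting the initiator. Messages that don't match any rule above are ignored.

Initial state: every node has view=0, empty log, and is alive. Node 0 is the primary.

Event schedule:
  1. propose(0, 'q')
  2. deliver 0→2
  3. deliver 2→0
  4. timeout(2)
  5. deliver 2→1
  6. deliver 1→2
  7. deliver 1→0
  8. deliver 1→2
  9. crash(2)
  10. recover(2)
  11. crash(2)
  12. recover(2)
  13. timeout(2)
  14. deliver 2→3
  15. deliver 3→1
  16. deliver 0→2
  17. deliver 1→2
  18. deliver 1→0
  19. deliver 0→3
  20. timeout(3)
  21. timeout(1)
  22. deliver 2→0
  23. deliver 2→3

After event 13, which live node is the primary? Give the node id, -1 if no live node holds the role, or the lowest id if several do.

0

1. propose(0,'q'):  nop
2. deliver 0→2:  <2:back v0 q>
3. deliver 2→0:  nop
4. timeout(2):  <2:back v1 q>
5. deliver 2→1:  <1:prim v1 ->
6. deliver 1→2:  nop
7. deliver 1→0:  nop
8. deliver 1→2:  nop
9. crash(2):  <2:✗back v1 q>
10. recover(2):  <2:back v1 q>
11. crash(2):  <2:✗back v1 q>
12. recover(2):  <2:back v1 q>
13. timeout(2):  <2:prim v2 q>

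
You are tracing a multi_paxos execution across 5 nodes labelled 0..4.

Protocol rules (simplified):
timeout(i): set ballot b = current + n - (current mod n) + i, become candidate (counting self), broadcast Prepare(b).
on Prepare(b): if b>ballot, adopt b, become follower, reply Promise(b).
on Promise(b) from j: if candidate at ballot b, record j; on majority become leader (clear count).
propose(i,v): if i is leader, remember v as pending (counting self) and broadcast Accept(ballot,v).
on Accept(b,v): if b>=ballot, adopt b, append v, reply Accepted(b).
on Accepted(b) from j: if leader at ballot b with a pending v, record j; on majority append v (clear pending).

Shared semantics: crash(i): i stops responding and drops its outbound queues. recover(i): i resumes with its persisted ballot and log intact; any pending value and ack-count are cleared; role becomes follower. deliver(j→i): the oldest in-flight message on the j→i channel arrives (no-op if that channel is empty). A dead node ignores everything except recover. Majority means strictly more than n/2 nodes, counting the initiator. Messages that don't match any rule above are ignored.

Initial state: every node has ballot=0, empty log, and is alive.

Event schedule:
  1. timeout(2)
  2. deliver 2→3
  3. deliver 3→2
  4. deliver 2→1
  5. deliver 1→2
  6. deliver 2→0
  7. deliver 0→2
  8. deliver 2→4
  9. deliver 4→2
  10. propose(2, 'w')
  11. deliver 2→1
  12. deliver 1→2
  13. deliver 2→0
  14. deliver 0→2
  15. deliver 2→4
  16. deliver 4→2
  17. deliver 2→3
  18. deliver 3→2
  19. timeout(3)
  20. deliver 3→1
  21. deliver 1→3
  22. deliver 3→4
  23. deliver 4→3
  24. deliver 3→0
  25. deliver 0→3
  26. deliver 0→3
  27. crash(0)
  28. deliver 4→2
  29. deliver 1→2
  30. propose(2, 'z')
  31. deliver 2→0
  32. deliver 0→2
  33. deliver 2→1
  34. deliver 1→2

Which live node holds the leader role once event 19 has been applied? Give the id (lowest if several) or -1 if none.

2

[1] timeout(2) → N2(cand b7 [-])
[2] deliver 2→3 → N3(foll b7 [-])
[3] deliver 3→2 → ∅
[4] deliver 2→1 → N1(foll b7 [-])
[5] deliver 1→2 → N2(lead b7 [-])
[6] deliver 2→0 → N0(foll b7 [-])
[7] deliver 0→2 → ∅
[8] deliver 2→4 → N4(foll b7 [-])
[9] deliver 4→2 → ∅
[10] propose(2,'w') → ∅
[11] deliver 2→1 → N1(foll b7 [w])
[12] deliver 1→2 → ∅
[13] deliver 2→0 → N0(foll b7 [w])
[14] deliver 0→2 → N2(lead b7 [w])
[15] deliver 2→4 → N4(foll b7 [w])
[16] deliver 4→2 → ∅
[17] deliver 2→3 → N3(foll b7 [w])
[18] deliver 3→2 → ∅
[19] timeout(3) → N3(cand b13 [w])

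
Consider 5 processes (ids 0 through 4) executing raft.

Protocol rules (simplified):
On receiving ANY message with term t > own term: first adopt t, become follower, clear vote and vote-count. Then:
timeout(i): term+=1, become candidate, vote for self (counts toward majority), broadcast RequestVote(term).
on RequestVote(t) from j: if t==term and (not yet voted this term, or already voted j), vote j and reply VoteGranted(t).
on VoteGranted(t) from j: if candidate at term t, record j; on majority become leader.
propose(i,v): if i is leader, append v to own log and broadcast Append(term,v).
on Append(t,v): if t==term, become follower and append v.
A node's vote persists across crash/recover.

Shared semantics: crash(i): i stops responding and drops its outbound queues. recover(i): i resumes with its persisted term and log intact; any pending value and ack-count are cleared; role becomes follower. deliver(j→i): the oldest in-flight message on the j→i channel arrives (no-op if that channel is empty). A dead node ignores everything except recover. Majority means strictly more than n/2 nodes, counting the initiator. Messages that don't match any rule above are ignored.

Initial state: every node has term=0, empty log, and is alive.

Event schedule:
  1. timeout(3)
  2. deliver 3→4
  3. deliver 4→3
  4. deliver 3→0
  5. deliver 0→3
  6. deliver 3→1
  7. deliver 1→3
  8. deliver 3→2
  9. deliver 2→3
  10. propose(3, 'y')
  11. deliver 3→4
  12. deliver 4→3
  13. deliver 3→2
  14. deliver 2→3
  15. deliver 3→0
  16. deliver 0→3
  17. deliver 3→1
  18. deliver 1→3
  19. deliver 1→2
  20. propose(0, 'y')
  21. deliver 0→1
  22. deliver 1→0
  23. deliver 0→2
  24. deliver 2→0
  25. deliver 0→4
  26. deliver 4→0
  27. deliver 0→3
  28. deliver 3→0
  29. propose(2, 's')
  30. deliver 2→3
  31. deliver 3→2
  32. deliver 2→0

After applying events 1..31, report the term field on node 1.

[1] timeout(3) → N3(cand t1 [-])
[2] deliver 3→4 → N4(foll t1 [-])
[3] deliver 4→3 → ∅
[4] deliver 3→0 → N0(foll t1 [-])
[5] deliver 0→3 → N3(lead t1 [-])
[6] deliver 3→1 → N1(foll t1 [-])
[7] deliver 1→3 → ∅
[8] deliver 3→2 → N2(foll t1 [-])
[9] deliver 2→3 → ∅
[10] propose(3,'y') → N3(lead t1 [y])
[11] deliver 3→4 → N4(foll t1 [y])
[12] deliver 4→3 → ∅
[13] deliver 3→2 → N2(foll t1 [y])
[14] deliver 2→3 → ∅
[15] deliver 3→0 → N0(foll t1 [y])
[16] deliver 0→3 → ∅
[17] deliver 3→1 → N1(foll t1 [y])
[18] deliver 1→3 → ∅
[19] deliver 1→2 → ∅
[20] propose(0,'y') → ∅
[21] deliver 0→1 → ∅
[22] deliver 1→0 → ∅
[23] deliver 0→2 → ∅
[24] deliver 2→0 → ∅
[25] deliver 0→4 → ∅
[26] deliver 4→0 → ∅
[27] deliver 0→3 → ∅
[28] deliver 3→0 → ∅
[29] propose(2,'s') → ∅
[30] deliver 2→3 → ∅
[31] deliver 3→2 → ∅

1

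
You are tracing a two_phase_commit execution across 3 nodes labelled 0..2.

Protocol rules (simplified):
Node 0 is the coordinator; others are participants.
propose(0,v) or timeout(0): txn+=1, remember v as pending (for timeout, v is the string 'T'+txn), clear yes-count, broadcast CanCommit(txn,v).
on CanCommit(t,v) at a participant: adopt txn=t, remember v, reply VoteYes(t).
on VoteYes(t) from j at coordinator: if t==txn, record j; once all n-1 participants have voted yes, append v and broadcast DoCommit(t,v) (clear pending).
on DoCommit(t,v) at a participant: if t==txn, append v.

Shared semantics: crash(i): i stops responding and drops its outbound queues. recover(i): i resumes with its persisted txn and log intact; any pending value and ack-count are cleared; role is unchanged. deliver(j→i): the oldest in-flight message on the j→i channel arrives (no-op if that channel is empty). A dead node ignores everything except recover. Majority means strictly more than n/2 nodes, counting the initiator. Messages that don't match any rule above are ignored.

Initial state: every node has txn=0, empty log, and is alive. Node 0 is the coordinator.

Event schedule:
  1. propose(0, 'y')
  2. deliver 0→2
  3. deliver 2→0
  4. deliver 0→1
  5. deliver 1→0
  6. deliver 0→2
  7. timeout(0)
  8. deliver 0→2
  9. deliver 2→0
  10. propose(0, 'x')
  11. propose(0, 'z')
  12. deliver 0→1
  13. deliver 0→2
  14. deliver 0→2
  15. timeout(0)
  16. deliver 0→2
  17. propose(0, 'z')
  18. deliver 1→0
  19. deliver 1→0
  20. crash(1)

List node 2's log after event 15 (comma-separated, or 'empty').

[1] propose(0,'y') → N0(coor t1 [-])
[2] deliver 0→2 → N2(part t1 [-])
[3] deliver 2→0 → ∅
[4] deliver 0→1 → N1(part t1 [-])
[5] deliver 1→0 → N0(coor t1 [y])
[6] deliver 0→2 → N2(part t1 [y])
[7] timeout(0) → N0(coor t2 [y])
[8] deliver 0→2 → N2(part t2 [y])
[9] deliver 2→0 → ∅
[10] propose(0,'x') → N0(coor t3 [y])
[11] propose(0,'z') → N0(coor t4 [y])
[12] deliver 0→1 → N1(part t1 [y])
[13] deliver 0→2 → N2(part t3 [y])
[14] deliver 0→2 → N2(part t4 [y])
[15] timeout(0) → N0(coor t5 [y])

y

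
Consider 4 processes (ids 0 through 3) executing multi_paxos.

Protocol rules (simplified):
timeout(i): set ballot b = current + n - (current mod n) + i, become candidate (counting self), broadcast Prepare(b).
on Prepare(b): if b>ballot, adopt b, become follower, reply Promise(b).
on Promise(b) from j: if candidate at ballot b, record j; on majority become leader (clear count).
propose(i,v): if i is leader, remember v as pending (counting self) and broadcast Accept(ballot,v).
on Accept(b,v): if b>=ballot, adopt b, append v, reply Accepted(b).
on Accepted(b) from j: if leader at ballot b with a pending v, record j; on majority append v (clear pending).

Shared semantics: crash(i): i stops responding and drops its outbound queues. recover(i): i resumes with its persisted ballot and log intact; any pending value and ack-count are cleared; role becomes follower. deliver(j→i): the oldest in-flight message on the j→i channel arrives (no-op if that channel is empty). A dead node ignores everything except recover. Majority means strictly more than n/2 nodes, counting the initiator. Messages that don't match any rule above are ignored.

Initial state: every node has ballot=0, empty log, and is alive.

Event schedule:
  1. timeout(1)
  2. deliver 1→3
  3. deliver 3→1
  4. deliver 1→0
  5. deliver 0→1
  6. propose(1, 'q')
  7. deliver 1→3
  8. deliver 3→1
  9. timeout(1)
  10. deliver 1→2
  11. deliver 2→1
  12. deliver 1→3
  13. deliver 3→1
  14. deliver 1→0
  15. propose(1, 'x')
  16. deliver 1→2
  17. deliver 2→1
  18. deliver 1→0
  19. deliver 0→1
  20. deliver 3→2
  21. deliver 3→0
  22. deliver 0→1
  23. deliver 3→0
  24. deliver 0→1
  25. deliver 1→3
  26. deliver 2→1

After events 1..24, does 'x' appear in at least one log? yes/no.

no

step 1 timeout(1): 1={cand,b=5,log=-}
step 2 deliver 1→3: 3={foll,b=5,log=-}
step 3 deliver 3→1: —
step 4 deliver 1→0: 0={foll,b=5,log=-}
step 5 deliver 0→1: 1={lead,b=5,log=-}
step 6 propose(1,'q'): —
step 7 deliver 1→3: 3={foll,b=5,log=q}
step 8 deliver 3→1: —
step 9 timeout(1): 1={cand,b=9,log=-}
step 10 deliver 1→2: 2={foll,b=5,log=-}
step 11 deliver 2→1: —
step 12 deliver 1→3: 3={foll,b=9,log=q}
step 13 deliver 3→1: —
step 14 deliver 1→0: 0={foll,b=5,log=q}
step 15 propose(1,'x'): —
step 16 deliver 1→2: 2={foll,b=5,log=q}
step 17 deliver 2→1: —
step 18 deliver 1→0: 0={foll,b=9,log=q}
step 19 deliver 0→1: —
step 20 deliver 3→2: —
step 21 deliver 3→0: —
step 22 deliver 0→1: 1={lead,b=9,log=-}
step 23 deliver 3→0: —
step 24 deliver 0→1: —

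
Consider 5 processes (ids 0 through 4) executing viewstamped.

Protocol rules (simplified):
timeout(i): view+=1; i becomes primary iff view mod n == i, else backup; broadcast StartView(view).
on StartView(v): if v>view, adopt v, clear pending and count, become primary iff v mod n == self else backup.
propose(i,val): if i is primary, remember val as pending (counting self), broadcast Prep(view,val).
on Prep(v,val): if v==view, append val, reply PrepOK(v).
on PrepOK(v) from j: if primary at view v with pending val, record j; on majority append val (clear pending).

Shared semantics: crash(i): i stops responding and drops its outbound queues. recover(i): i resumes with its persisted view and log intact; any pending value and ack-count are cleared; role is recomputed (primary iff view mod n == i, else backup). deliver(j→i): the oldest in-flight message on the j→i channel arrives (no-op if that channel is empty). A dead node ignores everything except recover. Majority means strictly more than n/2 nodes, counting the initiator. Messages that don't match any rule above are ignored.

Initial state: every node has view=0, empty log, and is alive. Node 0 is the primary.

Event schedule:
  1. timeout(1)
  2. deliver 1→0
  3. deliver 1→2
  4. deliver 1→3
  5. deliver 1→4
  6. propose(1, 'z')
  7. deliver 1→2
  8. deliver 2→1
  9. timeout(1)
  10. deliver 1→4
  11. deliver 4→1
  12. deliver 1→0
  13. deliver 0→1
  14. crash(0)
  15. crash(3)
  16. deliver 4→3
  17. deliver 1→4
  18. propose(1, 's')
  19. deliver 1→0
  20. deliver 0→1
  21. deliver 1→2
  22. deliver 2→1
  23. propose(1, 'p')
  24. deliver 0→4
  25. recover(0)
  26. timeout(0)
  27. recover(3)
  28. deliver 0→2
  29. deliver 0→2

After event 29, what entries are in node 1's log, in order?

empty

1. timeout(1):  <1:prim v1 ->
2. deliver 1→0:  <0:back v1 ->
3. deliver 1→2:  <2:back v1 ->
4. deliver 1→3:  <3:back v1 ->
5. deliver 1→4:  <4:back v1 ->
6. propose(1,'z'):  nop
7. deliver 1→2:  <2:back v1 z>
8. deliver 2→1:  nop
9. timeout(1):  <1:back v2 ->
10. deliver 1→4:  <4:back v1 z>
11. deliver 4→1:  nop
12. deliver 1→0:  <0:back v1 z>
13. deliver 0→1:  nop
14. crash(0):  <0:✗back v1 z>
15. crash(3):  <3:✗back v1 ->
16. deliver 4→3:  nop
17. deliver 1→4:  <4:back v2 z>
18. propose(1,'s'):  nop
19. deliver 1→0:  nop
20. deliver 0→1:  nop
21. deliver 1→2:  <2:prim v2 z>
22. deliver 2→1:  nop
23. propose(1,'p'):  nop
24. deliver 0→4:  nop
25. recover(0):  <0:back v1 z>
26. timeout(0):  <0:back v2 z>
27. recover(3):  <3:back v1 ->
28. deliver 0→2:  nop
29. deliver 0→2:  nop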